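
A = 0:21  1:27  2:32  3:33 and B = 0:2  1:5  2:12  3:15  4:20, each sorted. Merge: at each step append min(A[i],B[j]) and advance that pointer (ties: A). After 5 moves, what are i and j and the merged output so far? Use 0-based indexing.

[i=0,j=0] A[i]=21>B[j]=2 take 2 → j++
[i=0,j=1] A[i]=21>B[j]=5 take 5 → j++
[i=0,j=2] A[i]=21>B[j]=12 take 12 → j++
[i=0,j=3] A[i]=21>B[j]=15 take 15 → j++
[i=0,j=4] A[i]=21>B[j]=20 take 20 → j++

i=0, j=5, merged so far=[2, 5, 12, 15, 20]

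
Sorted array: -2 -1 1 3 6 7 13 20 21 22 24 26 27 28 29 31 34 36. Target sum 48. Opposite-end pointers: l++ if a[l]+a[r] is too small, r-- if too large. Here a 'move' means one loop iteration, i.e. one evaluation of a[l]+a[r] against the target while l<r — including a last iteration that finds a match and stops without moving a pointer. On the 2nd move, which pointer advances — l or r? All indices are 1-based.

l=1 r=18: -2+36=34 <48, l++
l=2 r=18: -1+36=35 <48, l++

l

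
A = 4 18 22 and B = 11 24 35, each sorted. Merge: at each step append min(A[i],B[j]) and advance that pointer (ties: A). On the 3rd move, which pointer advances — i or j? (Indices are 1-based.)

i

i=1 j=1: A[i]=4<=B[j]=11 take 4, i++
i=2 j=1: A[i]=18>B[j]=11 take 11, j++
i=2 j=2: A[i]=18<=B[j]=24 take 18, i++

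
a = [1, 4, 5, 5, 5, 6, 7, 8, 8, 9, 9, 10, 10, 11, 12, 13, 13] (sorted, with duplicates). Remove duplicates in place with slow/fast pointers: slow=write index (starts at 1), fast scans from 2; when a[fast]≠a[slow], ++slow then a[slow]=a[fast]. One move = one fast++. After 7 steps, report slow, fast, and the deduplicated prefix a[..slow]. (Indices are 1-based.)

(s=1,f=2) a[fast]=4≠a[slow]=1 write a[2]=4 → slow++,fast++
(s=2,f=3) a[fast]=5≠a[slow]=4 write a[3]=5 → slow++,fast++
(s=3,f=4) a[fast]=5=a[slow] dup → fast++
(s=3,f=5) a[fast]=5=a[slow] dup → fast++
(s=3,f=6) a[fast]=6≠a[slow]=5 write a[4]=6 → slow++,fast++
(s=4,f=7) a[fast]=7≠a[slow]=6 write a[5]=7 → slow++,fast++
(s=5,f=8) a[fast]=8≠a[slow]=7 write a[6]=8 → slow++,fast++

slow=6, fast=9, prefix=[1, 4, 5, 6, 7, 8]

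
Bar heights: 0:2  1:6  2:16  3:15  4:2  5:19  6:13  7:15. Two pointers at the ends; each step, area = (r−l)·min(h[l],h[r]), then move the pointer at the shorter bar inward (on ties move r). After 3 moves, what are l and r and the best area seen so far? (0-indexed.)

l=2, r=6, best area=75

[0,7] min(2,15)*7=14 best=14 * → l++
[1,7] min(6,15)*6=36 best=36 * → l++
[2,7] min(16,15)*5=75 best=75 * → r--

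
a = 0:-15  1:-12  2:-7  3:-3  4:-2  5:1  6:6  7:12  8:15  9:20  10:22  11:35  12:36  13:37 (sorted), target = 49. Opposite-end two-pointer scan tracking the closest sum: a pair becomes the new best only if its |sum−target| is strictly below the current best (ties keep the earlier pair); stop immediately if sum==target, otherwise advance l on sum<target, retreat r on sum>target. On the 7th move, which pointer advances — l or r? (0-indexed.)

l

l=0 r=13: -15+37=22 d=27 *, l++
l=1 r=13: -12+37=25 d=24 *, l++
l=2 r=13: -7+37=30 d=19 *, l++
l=3 r=13: -3+37=34 d=15 *, l++
l=4 r=13: -2+37=35 d=14 *, l++
l=5 r=13: 1+37=38 d=11 *, l++
l=6 r=13: 6+37=43 d=6 *, l++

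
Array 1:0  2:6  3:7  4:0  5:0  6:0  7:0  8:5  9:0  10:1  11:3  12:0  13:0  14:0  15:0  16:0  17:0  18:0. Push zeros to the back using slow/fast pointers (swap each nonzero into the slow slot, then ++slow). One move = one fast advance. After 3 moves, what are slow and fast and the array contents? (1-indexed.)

slow=3, fast=4, a=[6, 7, 0, 0, 0, 0, 0, 5, 0, 1, 3, 0, 0, 0, 0, 0, 0, 0]

(s=1,f=1) a[fast]=0 → fast++
(s=1,f=2) a[fast]=6≠0 swap→a[1]=6 → slow++,fast++
(s=2,f=3) a[fast]=7≠0 swap→a[2]=7 → slow++,fast++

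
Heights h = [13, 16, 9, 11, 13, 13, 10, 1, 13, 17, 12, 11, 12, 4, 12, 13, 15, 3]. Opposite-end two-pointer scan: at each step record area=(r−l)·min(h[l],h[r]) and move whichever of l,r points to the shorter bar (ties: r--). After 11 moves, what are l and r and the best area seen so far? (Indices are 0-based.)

[0,17] min(13,3)*17=51 best=51 * → r--
[0,16] min(13,15)*16=208 best=208 * → l++
[1,16] min(16,15)*15=225 best=225 * → r--
[1,15] min(16,13)*14=182 best=225 → r--
[1,14] min(16,12)*13=156 best=225 → r--
[1,13] min(16,4)*12=48 best=225 → r--
[1,12] min(16,12)*11=132 best=225 → r--
[1,11] min(16,11)*10=110 best=225 → r--
[1,10] min(16,12)*9=108 best=225 → r--
[1,9] min(16,17)*8=128 best=225 → l++
[2,9] min(9,17)*7=63 best=225 → l++

l=3, r=9, best area=225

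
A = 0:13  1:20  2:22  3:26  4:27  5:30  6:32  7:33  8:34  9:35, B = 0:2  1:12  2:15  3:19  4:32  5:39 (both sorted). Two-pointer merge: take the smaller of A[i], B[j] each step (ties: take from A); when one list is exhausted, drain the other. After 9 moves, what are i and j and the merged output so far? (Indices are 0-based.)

[i=0,j=0] A[i]=13>B[j]=2 take 2 → j++
[i=0,j=1] A[i]=13>B[j]=12 take 12 → j++
[i=0,j=2] A[i]=13<=B[j]=15 take 13 → i++
[i=1,j=2] A[i]=20>B[j]=15 take 15 → j++
[i=1,j=3] A[i]=20>B[j]=19 take 19 → j++
[i=1,j=4] A[i]=20<=B[j]=32 take 20 → i++
[i=2,j=4] A[i]=22<=B[j]=32 take 22 → i++
[i=3,j=4] A[i]=26<=B[j]=32 take 26 → i++
[i=4,j=4] A[i]=27<=B[j]=32 take 27 → i++

i=5, j=4, merged so far=[2, 12, 13, 15, 19, 20, 22, 26, 27]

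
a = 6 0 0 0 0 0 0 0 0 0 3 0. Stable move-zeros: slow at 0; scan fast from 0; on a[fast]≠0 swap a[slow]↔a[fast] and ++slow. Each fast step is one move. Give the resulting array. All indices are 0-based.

[6, 3, 0, 0, 0, 0, 0, 0, 0, 0, 0, 0]

slow=0 fast=0: a[fast]=6≠0 swap→a[0]=6, slow++,fast++
slow=1 fast=1: a[fast]=0, fast++
slow=1 fast=2: a[fast]=0, fast++
slow=1 fast=3: a[fast]=0, fast++
slow=1 fast=4: a[fast]=0, fast++
slow=1 fast=5: a[fast]=0, fast++
slow=1 fast=6: a[fast]=0, fast++
slow=1 fast=7: a[fast]=0, fast++
slow=1 fast=8: a[fast]=0, fast++
slow=1 fast=9: a[fast]=0, fast++
slow=1 fast=10: a[fast]=3≠0 swap→a[1]=3, slow++,fast++
slow=2 fast=11: a[fast]=0, fast++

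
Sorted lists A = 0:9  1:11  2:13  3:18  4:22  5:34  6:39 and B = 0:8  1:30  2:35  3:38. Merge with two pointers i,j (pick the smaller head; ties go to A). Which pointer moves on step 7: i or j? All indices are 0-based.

i=0 j=0: A[i]=9>B[j]=8 take 8, j++
i=0 j=1: A[i]=9<=B[j]=30 take 9, i++
i=1 j=1: A[i]=11<=B[j]=30 take 11, i++
i=2 j=1: A[i]=13<=B[j]=30 take 13, i++
i=3 j=1: A[i]=18<=B[j]=30 take 18, i++
i=4 j=1: A[i]=22<=B[j]=30 take 22, i++
i=5 j=1: A[i]=34>B[j]=30 take 30, j++

j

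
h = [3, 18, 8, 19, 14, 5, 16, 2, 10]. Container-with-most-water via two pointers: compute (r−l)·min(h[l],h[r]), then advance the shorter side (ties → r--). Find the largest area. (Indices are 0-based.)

max area = 80

l=0 r=8: min(3,10)*8=24 best=24 *, l++
l=1 r=8: min(18,10)*7=70 best=70 *, r--
l=1 r=7: min(18,2)*6=12 best=70, r--
l=1 r=6: min(18,16)*5=80 best=80 *, r--
l=1 r=5: min(18,5)*4=20 best=80, r--
l=1 r=4: min(18,14)*3=42 best=80, r--
l=1 r=3: min(18,19)*2=36 best=80, l++
l=2 r=3: min(8,19)*1=8 best=80, l++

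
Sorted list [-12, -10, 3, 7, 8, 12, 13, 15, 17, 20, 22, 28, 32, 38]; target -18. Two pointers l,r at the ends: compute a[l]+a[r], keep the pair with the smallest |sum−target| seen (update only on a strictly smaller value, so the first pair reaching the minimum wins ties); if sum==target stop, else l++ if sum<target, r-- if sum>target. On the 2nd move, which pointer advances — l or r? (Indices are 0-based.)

[0,13] -12+38=26 d=44 * → r--
[0,12] -12+32=20 d=38 * → r--

r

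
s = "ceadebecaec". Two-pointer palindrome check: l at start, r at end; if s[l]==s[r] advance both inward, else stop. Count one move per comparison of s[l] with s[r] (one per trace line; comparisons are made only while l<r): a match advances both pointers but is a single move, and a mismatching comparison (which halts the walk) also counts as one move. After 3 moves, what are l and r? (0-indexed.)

[0,10] 'c'=='c' → l++,r--
[1,9] 'e'=='e' → l++,r--
[2,8] 'a'=='a' → l++,r--

l=3, r=7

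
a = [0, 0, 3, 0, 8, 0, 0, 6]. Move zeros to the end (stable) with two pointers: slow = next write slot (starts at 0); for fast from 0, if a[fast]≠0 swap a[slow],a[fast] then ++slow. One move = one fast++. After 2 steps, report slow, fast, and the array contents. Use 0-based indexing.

slow=0, fast=2, a=[0, 0, 3, 0, 8, 0, 0, 6]

(s=0,f=0) a[fast]=0 → fast++
(s=0,f=1) a[fast]=0 → fast++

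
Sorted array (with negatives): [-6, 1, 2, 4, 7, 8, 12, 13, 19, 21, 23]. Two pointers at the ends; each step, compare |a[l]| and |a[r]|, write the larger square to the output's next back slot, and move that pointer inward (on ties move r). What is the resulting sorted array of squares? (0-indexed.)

[1, 4, 16, 36, 49, 64, 144, 169, 361, 441, 529]

l=0 r=10: |-6|<=|23| out[10]=529, r--
l=0 r=9: |-6|<=|21| out[9]=441, r--
l=0 r=8: |-6|<=|19| out[8]=361, r--
l=0 r=7: |-6|<=|13| out[7]=169, r--
l=0 r=6: |-6|<=|12| out[6]=144, r--
l=0 r=5: |-6|<=|8| out[5]=64, r--
l=0 r=4: |-6|<=|7| out[4]=49, r--
l=0 r=3: |-6|>|4| out[3]=36, l++
l=1 r=3: |1|<=|4| out[2]=16, r--
l=1 r=2: |1|<=|2| out[1]=4, r--
l=1 r=1: |1|<=|1| out[0]=1, r--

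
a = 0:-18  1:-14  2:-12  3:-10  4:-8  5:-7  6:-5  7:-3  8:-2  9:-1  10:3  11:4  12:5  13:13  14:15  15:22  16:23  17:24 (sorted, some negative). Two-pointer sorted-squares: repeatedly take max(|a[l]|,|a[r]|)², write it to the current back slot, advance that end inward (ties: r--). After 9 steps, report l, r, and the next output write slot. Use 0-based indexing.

l=4, r=12, next write slot=8

l=0 r=17: |-18|<=|24| out[17]=576, r--
l=0 r=16: |-18|<=|23| out[16]=529, r--
l=0 r=15: |-18|<=|22| out[15]=484, r--
l=0 r=14: |-18|>|15| out[14]=324, l++
l=1 r=14: |-14|<=|15| out[13]=225, r--
l=1 r=13: |-14|>|13| out[12]=196, l++
l=2 r=13: |-12|<=|13| out[11]=169, r--
l=2 r=12: |-12|>|5| out[10]=144, l++
l=3 r=12: |-10|>|5| out[9]=100, l++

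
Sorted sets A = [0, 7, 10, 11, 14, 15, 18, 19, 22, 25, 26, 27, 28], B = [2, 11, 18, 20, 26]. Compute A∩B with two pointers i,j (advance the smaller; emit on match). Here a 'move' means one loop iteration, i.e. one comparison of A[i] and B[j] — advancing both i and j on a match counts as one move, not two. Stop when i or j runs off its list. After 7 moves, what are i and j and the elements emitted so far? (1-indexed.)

i=7, j=3, emitted=[11]

i=1 j=1: 0<2, i++
i=2 j=1: 7>2, j++
i=2 j=2: 7<11, i++
i=3 j=2: 10<11, i++
i=4 j=2: 11==11 emit, i++,j++
i=5 j=3: 14<18, i++
i=6 j=3: 15<18, i++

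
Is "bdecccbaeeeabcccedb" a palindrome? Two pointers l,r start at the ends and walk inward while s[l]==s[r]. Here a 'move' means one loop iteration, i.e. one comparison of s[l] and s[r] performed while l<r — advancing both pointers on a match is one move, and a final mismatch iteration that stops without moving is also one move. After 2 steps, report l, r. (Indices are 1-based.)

l=3, r=17

l=1 r=19: 'b'=='b', l++,r--
l=2 r=18: 'd'=='d', l++,r--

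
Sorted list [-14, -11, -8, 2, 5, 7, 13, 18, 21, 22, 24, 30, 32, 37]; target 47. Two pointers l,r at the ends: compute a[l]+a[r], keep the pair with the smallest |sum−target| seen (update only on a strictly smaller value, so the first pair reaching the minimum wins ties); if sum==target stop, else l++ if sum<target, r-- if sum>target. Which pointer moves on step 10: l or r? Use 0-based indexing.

[0,13] -14+37=23 d=24 * → l++
[1,13] -11+37=26 d=21 * → l++
[2,13] -8+37=29 d=18 * → l++
[3,13] 2+37=39 d=8 * → l++
[4,13] 5+37=42 d=5 * → l++
[5,13] 7+37=44 d=3 * → l++
[6,13] 13+37=50 d=3 → r--
[6,12] 13+32=45 d=2 * → l++
[7,12] 18+32=50 d=3 → r--
[7,11] 18+30=48 d=1 * → r--

r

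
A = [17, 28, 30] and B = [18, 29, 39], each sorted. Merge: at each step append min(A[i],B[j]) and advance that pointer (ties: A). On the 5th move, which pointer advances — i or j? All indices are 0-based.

i

[i=0,j=0] A[i]=17<=B[j]=18 take 17 → i++
[i=1,j=0] A[i]=28>B[j]=18 take 18 → j++
[i=1,j=1] A[i]=28<=B[j]=29 take 28 → i++
[i=2,j=1] A[i]=30>B[j]=29 take 29 → j++
[i=2,j=2] A[i]=30<=B[j]=39 take 30 → i++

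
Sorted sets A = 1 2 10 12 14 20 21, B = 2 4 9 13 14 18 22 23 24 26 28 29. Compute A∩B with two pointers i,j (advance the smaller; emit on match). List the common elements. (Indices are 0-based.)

[i=0,j=0] 1<2 → i++
[i=1,j=0] 2==2 emit → i++,j++
[i=2,j=1] 10>4 → j++
[i=2,j=2] 10>9 → j++
[i=2,j=3] 10<13 → i++
[i=3,j=3] 12<13 → i++
[i=4,j=3] 14>13 → j++
[i=4,j=4] 14==14 emit → i++,j++
[i=5,j=5] 20>18 → j++
[i=5,j=6] 20<22 → i++
[i=6,j=6] 21<22 → i++

intersection = [2, 14]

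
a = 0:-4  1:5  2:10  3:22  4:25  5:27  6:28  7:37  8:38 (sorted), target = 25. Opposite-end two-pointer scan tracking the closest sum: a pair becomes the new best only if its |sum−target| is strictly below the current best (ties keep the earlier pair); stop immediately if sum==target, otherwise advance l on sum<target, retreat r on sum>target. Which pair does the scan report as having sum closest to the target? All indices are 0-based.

l=0 r=8: -4+38=34 d=9 *, r--
l=0 r=7: -4+37=33 d=8 *, r--
l=0 r=6: -4+28=24 d=1 *, l++
l=1 r=6: 5+28=33 d=8, r--
l=1 r=5: 5+27=32 d=7, r--
l=1 r=4: 5+25=30 d=5, r--
l=1 r=3: 5+22=27 d=2, r--
l=1 r=2: 5+10=15 d=10, l++

pair (-4, 28) with sum 24 (|Δ|=1)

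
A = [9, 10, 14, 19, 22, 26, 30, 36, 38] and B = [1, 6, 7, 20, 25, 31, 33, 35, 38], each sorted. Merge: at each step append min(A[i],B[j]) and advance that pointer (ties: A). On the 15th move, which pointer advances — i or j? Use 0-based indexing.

j

[i=0,j=0] A[i]=9>B[j]=1 take 1 → j++
[i=0,j=1] A[i]=9>B[j]=6 take 6 → j++
[i=0,j=2] A[i]=9>B[j]=7 take 7 → j++
[i=0,j=3] A[i]=9<=B[j]=20 take 9 → i++
[i=1,j=3] A[i]=10<=B[j]=20 take 10 → i++
[i=2,j=3] A[i]=14<=B[j]=20 take 14 → i++
[i=3,j=3] A[i]=19<=B[j]=20 take 19 → i++
[i=4,j=3] A[i]=22>B[j]=20 take 20 → j++
[i=4,j=4] A[i]=22<=B[j]=25 take 22 → i++
[i=5,j=4] A[i]=26>B[j]=25 take 25 → j++
[i=5,j=5] A[i]=26<=B[j]=31 take 26 → i++
[i=6,j=5] A[i]=30<=B[j]=31 take 30 → i++
[i=7,j=5] A[i]=36>B[j]=31 take 31 → j++
[i=7,j=6] A[i]=36>B[j]=33 take 33 → j++
[i=7,j=7] A[i]=36>B[j]=35 take 35 → j++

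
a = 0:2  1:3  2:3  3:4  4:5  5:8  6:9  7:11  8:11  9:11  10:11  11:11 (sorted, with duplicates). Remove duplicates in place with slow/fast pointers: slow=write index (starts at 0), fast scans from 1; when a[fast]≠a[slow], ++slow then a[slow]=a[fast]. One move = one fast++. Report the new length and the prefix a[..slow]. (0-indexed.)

(s=0,f=1) a[fast]=3≠a[slow]=2 write a[1]=3 → slow++,fast++
(s=1,f=2) a[fast]=3=a[slow] dup → fast++
(s=1,f=3) a[fast]=4≠a[slow]=3 write a[2]=4 → slow++,fast++
(s=2,f=4) a[fast]=5≠a[slow]=4 write a[3]=5 → slow++,fast++
(s=3,f=5) a[fast]=8≠a[slow]=5 write a[4]=8 → slow++,fast++
(s=4,f=6) a[fast]=9≠a[slow]=8 write a[5]=9 → slow++,fast++
(s=5,f=7) a[fast]=11≠a[slow]=9 write a[6]=11 → slow++,fast++
(s=6,f=8) a[fast]=11=a[slow] dup → fast++
(s=6,f=9) a[fast]=11=a[slow] dup → fast++
(s=6,f=10) a[fast]=11=a[slow] dup → fast++
(s=6,f=11) a[fast]=11=a[slow] dup → fast++

length 7; prefix = [2, 3, 4, 5, 8, 9, 11]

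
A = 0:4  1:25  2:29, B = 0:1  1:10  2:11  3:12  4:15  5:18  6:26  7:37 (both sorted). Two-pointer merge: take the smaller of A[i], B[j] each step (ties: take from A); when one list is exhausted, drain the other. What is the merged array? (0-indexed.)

[i=0,j=0] A[i]=4>B[j]=1 take 1 → j++
[i=0,j=1] A[i]=4<=B[j]=10 take 4 → i++
[i=1,j=1] A[i]=25>B[j]=10 take 10 → j++
[i=1,j=2] A[i]=25>B[j]=11 take 11 → j++
[i=1,j=3] A[i]=25>B[j]=12 take 12 → j++
[i=1,j=4] A[i]=25>B[j]=15 take 15 → j++
[i=1,j=5] A[i]=25>B[j]=18 take 18 → j++
[i=1,j=6] A[i]=25<=B[j]=26 take 25 → i++
[i=2,j=6] A[i]=29>B[j]=26 take 26 → j++
[i=2,j=7] A[i]=29<=B[j]=37 take 29 → i++
[i=3,j=7] A done, take B[j]=37 → j++

[1, 4, 10, 11, 12, 15, 18, 25, 26, 29, 37]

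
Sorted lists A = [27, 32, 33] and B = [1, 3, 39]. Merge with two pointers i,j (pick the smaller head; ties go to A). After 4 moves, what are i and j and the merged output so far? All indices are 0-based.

i=0 j=0: A[i]=27>B[j]=1 take 1, j++
i=0 j=1: A[i]=27>B[j]=3 take 3, j++
i=0 j=2: A[i]=27<=B[j]=39 take 27, i++
i=1 j=2: A[i]=32<=B[j]=39 take 32, i++

i=2, j=2, merged so far=[1, 3, 27, 32]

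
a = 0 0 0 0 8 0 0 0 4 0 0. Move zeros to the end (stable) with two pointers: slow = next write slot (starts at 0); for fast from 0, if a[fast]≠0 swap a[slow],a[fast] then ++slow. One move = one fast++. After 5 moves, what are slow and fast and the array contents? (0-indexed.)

slow=1, fast=5, a=[8, 0, 0, 0, 0, 0, 0, 0, 4, 0, 0]

(s=0,f=0) a[fast]=0 → fast++
(s=0,f=1) a[fast]=0 → fast++
(s=0,f=2) a[fast]=0 → fast++
(s=0,f=3) a[fast]=0 → fast++
(s=0,f=4) a[fast]=8≠0 swap→a[0]=8 → slow++,fast++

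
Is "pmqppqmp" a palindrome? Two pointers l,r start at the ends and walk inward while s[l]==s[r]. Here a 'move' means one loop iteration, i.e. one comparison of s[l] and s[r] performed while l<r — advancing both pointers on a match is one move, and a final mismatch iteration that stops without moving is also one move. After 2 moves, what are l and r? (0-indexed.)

[0,7] 'p'=='p' → l++,r--
[1,6] 'm'=='m' → l++,r--

l=2, r=5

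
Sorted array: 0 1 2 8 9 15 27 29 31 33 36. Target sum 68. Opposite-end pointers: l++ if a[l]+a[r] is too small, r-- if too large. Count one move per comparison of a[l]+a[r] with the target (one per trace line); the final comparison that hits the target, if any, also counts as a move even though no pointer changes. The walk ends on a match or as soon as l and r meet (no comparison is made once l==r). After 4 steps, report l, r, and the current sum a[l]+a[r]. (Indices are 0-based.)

[0,10] 0+36=36 <68 → l++
[1,10] 1+36=37 <68 → l++
[2,10] 2+36=38 <68 → l++
[3,10] 8+36=44 <68 → l++

l=4, r=10, sum=45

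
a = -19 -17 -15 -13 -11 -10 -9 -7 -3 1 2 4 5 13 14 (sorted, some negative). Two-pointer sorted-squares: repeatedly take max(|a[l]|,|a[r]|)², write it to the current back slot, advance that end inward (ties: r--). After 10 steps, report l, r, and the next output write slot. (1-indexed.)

l=9, r=13, next write slot=5

l=1 r=15: |-19|>|14| out[15]=361, l++
l=2 r=15: |-17|>|14| out[14]=289, l++
l=3 r=15: |-15|>|14| out[13]=225, l++
l=4 r=15: |-13|<=|14| out[12]=196, r--
l=4 r=14: |-13|<=|13| out[11]=169, r--
l=4 r=13: |-13|>|5| out[10]=169, l++
l=5 r=13: |-11|>|5| out[9]=121, l++
l=6 r=13: |-10|>|5| out[8]=100, l++
l=7 r=13: |-9|>|5| out[7]=81, l++
l=8 r=13: |-7|>|5| out[6]=49, l++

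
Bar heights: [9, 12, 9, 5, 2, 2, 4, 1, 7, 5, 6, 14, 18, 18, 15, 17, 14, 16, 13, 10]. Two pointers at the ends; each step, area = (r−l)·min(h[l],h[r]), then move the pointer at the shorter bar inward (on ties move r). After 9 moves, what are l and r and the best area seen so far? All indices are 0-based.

l=8, r=18, best area=204

l=0 r=19: min(9,10)*19=171 best=171 *, l++
l=1 r=19: min(12,10)*18=180 best=180 *, r--
l=1 r=18: min(12,13)*17=204 best=204 *, l++
l=2 r=18: min(9,13)*16=144 best=204, l++
l=3 r=18: min(5,13)*15=75 best=204, l++
l=4 r=18: min(2,13)*14=28 best=204, l++
l=5 r=18: min(2,13)*13=26 best=204, l++
l=6 r=18: min(4,13)*12=48 best=204, l++
l=7 r=18: min(1,13)*11=11 best=204, l++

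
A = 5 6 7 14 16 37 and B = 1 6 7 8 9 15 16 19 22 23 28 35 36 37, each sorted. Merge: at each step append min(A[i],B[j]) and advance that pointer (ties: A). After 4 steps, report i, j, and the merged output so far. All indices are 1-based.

i=1 j=1: A[i]=5>B[j]=1 take 1, j++
i=1 j=2: A[i]=5<=B[j]=6 take 5, i++
i=2 j=2: A[i]=6<=B[j]=6 take 6, i++
i=3 j=2: A[i]=7>B[j]=6 take 6, j++

i=3, j=3, merged so far=[1, 5, 6, 6]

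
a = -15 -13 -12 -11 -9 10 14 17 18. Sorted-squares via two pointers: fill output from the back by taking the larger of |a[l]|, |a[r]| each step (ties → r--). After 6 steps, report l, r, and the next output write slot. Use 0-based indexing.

l=0 r=8: |-15|<=|18| out[8]=324, r--
l=0 r=7: |-15|<=|17| out[7]=289, r--
l=0 r=6: |-15|>|14| out[6]=225, l++
l=1 r=6: |-13|<=|14| out[5]=196, r--
l=1 r=5: |-13|>|10| out[4]=169, l++
l=2 r=5: |-12|>|10| out[3]=144, l++

l=3, r=5, next write slot=2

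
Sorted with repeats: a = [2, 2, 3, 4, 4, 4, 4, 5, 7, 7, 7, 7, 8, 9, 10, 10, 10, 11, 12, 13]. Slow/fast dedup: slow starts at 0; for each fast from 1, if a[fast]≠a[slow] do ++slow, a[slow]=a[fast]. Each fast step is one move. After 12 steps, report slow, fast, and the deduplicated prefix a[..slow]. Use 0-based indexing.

(s=0,f=1) a[fast]=2=a[slow] dup → fast++
(s=0,f=2) a[fast]=3≠a[slow]=2 write a[1]=3 → slow++,fast++
(s=1,f=3) a[fast]=4≠a[slow]=3 write a[2]=4 → slow++,fast++
(s=2,f=4) a[fast]=4=a[slow] dup → fast++
(s=2,f=5) a[fast]=4=a[slow] dup → fast++
(s=2,f=6) a[fast]=4=a[slow] dup → fast++
(s=2,f=7) a[fast]=5≠a[slow]=4 write a[3]=5 → slow++,fast++
(s=3,f=8) a[fast]=7≠a[slow]=5 write a[4]=7 → slow++,fast++
(s=4,f=9) a[fast]=7=a[slow] dup → fast++
(s=4,f=10) a[fast]=7=a[slow] dup → fast++
(s=4,f=11) a[fast]=7=a[slow] dup → fast++
(s=4,f=12) a[fast]=8≠a[slow]=7 write a[5]=8 → slow++,fast++

slow=5, fast=13, prefix=[2, 3, 4, 5, 7, 8]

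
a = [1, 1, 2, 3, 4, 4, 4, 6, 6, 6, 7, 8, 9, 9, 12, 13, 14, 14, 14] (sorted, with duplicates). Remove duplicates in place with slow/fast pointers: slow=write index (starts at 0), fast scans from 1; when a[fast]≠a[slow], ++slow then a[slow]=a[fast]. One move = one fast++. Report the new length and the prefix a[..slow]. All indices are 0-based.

length 11; prefix = [1, 2, 3, 4, 6, 7, 8, 9, 12, 13, 14]

slow=0 fast=1: a[fast]=1=a[slow] dup, fast++
slow=0 fast=2: a[fast]=2≠a[slow]=1 write a[1]=2, slow++,fast++
slow=1 fast=3: a[fast]=3≠a[slow]=2 write a[2]=3, slow++,fast++
slow=2 fast=4: a[fast]=4≠a[slow]=3 write a[3]=4, slow++,fast++
slow=3 fast=5: a[fast]=4=a[slow] dup, fast++
slow=3 fast=6: a[fast]=4=a[slow] dup, fast++
slow=3 fast=7: a[fast]=6≠a[slow]=4 write a[4]=6, slow++,fast++
slow=4 fast=8: a[fast]=6=a[slow] dup, fast++
slow=4 fast=9: a[fast]=6=a[slow] dup, fast++
slow=4 fast=10: a[fast]=7≠a[slow]=6 write a[5]=7, slow++,fast++
slow=5 fast=11: a[fast]=8≠a[slow]=7 write a[6]=8, slow++,fast++
slow=6 fast=12: a[fast]=9≠a[slow]=8 write a[7]=9, slow++,fast++
slow=7 fast=13: a[fast]=9=a[slow] dup, fast++
slow=7 fast=14: a[fast]=12≠a[slow]=9 write a[8]=12, slow++,fast++
slow=8 fast=15: a[fast]=13≠a[slow]=12 write a[9]=13, slow++,fast++
slow=9 fast=16: a[fast]=14≠a[slow]=13 write a[10]=14, slow++,fast++
slow=10 fast=17: a[fast]=14=a[slow] dup, fast++
slow=10 fast=18: a[fast]=14=a[slow] dup, fast++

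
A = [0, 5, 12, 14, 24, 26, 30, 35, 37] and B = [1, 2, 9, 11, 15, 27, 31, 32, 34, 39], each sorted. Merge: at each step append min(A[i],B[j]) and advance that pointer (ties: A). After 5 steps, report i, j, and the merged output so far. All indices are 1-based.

i=1 j=1: A[i]=0<=B[j]=1 take 0, i++
i=2 j=1: A[i]=5>B[j]=1 take 1, j++
i=2 j=2: A[i]=5>B[j]=2 take 2, j++
i=2 j=3: A[i]=5<=B[j]=9 take 5, i++
i=3 j=3: A[i]=12>B[j]=9 take 9, j++

i=3, j=4, merged so far=[0, 1, 2, 5, 9]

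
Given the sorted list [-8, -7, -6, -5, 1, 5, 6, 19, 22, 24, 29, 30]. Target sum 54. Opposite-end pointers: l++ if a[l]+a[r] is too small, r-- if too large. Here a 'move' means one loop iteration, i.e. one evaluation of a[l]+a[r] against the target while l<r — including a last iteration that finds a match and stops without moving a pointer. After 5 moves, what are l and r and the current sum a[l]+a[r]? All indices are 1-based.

[1,12] -8+30=22 <54 → l++
[2,12] -7+30=23 <54 → l++
[3,12] -6+30=24 <54 → l++
[4,12] -5+30=25 <54 → l++
[5,12] 1+30=31 <54 → l++

l=6, r=12, sum=35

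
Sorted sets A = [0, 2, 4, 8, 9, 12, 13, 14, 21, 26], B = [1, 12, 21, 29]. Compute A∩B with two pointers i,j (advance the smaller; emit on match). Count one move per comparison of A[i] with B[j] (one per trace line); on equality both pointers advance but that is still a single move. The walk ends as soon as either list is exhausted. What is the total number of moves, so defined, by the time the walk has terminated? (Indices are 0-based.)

11 moves

[i=0,j=0] 0<1 → i++
[i=1,j=0] 2>1 → j++
[i=1,j=1] 2<12 → i++
[i=2,j=1] 4<12 → i++
[i=3,j=1] 8<12 → i++
[i=4,j=1] 9<12 → i++
[i=5,j=1] 12==12 emit → i++,j++
[i=6,j=2] 13<21 → i++
[i=7,j=2] 14<21 → i++
[i=8,j=2] 21==21 emit → i++,j++
[i=9,j=3] 26<29 → i++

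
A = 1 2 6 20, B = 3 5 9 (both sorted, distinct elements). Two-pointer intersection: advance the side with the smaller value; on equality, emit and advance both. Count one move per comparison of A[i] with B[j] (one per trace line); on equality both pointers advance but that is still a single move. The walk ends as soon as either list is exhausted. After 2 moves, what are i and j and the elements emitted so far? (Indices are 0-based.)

i=2, j=0, emitted=[]

i=0 j=0: 1<3, i++
i=1 j=0: 2<3, i++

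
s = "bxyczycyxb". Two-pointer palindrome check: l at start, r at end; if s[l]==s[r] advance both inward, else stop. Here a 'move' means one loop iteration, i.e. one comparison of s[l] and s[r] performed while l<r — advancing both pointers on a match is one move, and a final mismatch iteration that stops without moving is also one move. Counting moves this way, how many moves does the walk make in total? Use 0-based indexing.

5 moves

[0,9] 'b'=='b' → l++,r--
[1,8] 'x'=='x' → l++,r--
[2,7] 'y'=='y' → l++,r--
[3,6] 'c'=='c' → l++,r--
[4,5] 'z'!='y' → stop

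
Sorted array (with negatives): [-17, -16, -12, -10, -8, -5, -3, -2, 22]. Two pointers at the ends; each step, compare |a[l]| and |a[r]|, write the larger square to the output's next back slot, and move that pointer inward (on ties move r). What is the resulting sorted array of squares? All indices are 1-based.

[4, 9, 25, 64, 100, 144, 256, 289, 484]

l=1 r=9: |-17|<=|22| out[9]=484, r--
l=1 r=8: |-17|>|-2| out[8]=289, l++
l=2 r=8: |-16|>|-2| out[7]=256, l++
l=3 r=8: |-12|>|-2| out[6]=144, l++
l=4 r=8: |-10|>|-2| out[5]=100, l++
l=5 r=8: |-8|>|-2| out[4]=64, l++
l=6 r=8: |-5|>|-2| out[3]=25, l++
l=7 r=8: |-3|>|-2| out[2]=9, l++
l=8 r=8: |-2|<=|-2| out[1]=4, r--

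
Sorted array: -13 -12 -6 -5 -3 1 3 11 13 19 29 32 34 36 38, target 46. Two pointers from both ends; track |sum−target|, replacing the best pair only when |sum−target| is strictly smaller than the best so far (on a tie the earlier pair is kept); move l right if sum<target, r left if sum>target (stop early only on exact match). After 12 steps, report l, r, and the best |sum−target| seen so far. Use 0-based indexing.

l=9, r=11, best |Δ|=1

l=0 r=14: -13+38=25 d=21 *, l++
l=1 r=14: -12+38=26 d=20 *, l++
l=2 r=14: -6+38=32 d=14 *, l++
l=3 r=14: -5+38=33 d=13 *, l++
l=4 r=14: -3+38=35 d=11 *, l++
l=5 r=14: 1+38=39 d=7 *, l++
l=6 r=14: 3+38=41 d=5 *, l++
l=7 r=14: 11+38=49 d=3 *, r--
l=7 r=13: 11+36=47 d=1 *, r--
l=7 r=12: 11+34=45 d=1, l++
l=8 r=12: 13+34=47 d=1, r--
l=8 r=11: 13+32=45 d=1, l++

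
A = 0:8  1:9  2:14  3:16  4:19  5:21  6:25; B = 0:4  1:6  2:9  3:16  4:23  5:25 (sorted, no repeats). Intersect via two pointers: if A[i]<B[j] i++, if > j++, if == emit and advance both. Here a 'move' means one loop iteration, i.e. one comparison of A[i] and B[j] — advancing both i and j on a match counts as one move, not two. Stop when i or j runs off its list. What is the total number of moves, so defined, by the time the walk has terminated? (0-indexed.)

10 moves

i=0 j=0: 8>4, j++
i=0 j=1: 8>6, j++
i=0 j=2: 8<9, i++
i=1 j=2: 9==9 emit, i++,j++
i=2 j=3: 14<16, i++
i=3 j=3: 16==16 emit, i++,j++
i=4 j=4: 19<23, i++
i=5 j=4: 21<23, i++
i=6 j=4: 25>23, j++
i=6 j=5: 25==25 emit, i++,j++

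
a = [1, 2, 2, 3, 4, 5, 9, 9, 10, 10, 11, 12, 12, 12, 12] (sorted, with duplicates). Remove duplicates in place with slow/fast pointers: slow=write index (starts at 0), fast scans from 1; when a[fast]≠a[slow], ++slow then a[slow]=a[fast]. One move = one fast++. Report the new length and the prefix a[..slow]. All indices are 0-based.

(s=0,f=1) a[fast]=2≠a[slow]=1 write a[1]=2 → slow++,fast++
(s=1,f=2) a[fast]=2=a[slow] dup → fast++
(s=1,f=3) a[fast]=3≠a[slow]=2 write a[2]=3 → slow++,fast++
(s=2,f=4) a[fast]=4≠a[slow]=3 write a[3]=4 → slow++,fast++
(s=3,f=5) a[fast]=5≠a[slow]=4 write a[4]=5 → slow++,fast++
(s=4,f=6) a[fast]=9≠a[slow]=5 write a[5]=9 → slow++,fast++
(s=5,f=7) a[fast]=9=a[slow] dup → fast++
(s=5,f=8) a[fast]=10≠a[slow]=9 write a[6]=10 → slow++,fast++
(s=6,f=9) a[fast]=10=a[slow] dup → fast++
(s=6,f=10) a[fast]=11≠a[slow]=10 write a[7]=11 → slow++,fast++
(s=7,f=11) a[fast]=12≠a[slow]=11 write a[8]=12 → slow++,fast++
(s=8,f=12) a[fast]=12=a[slow] dup → fast++
(s=8,f=13) a[fast]=12=a[slow] dup → fast++
(s=8,f=14) a[fast]=12=a[slow] dup → fast++

length 9; prefix = [1, 2, 3, 4, 5, 9, 10, 11, 12]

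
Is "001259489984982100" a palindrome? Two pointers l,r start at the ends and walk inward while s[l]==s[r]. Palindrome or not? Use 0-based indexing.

[0,17] '0'=='0' → l++,r--
[1,16] '0'=='0' → l++,r--
[2,15] '1'=='1' → l++,r--
[3,14] '2'=='2' → l++,r--
[4,13] '5'!='8' → stop

not a palindrome (mismatch at 4,13)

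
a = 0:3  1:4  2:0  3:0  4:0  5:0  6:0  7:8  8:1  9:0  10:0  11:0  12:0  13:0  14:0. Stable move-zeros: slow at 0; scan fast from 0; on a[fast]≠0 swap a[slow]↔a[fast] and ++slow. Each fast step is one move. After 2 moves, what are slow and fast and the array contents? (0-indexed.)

slow=2, fast=2, a=[3, 4, 0, 0, 0, 0, 0, 8, 1, 0, 0, 0, 0, 0, 0]

slow=0 fast=0: a[fast]=3≠0 swap→a[0]=3, slow++,fast++
slow=1 fast=1: a[fast]=4≠0 swap→a[1]=4, slow++,fast++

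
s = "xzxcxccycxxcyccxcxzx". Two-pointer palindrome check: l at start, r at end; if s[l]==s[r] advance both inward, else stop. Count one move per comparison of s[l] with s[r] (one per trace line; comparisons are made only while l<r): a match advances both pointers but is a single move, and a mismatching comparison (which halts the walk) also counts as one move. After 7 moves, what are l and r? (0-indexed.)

l=7, r=12

l=0 r=19: 'x'=='x', l++,r--
l=1 r=18: 'z'=='z', l++,r--
l=2 r=17: 'x'=='x', l++,r--
l=3 r=16: 'c'=='c', l++,r--
l=4 r=15: 'x'=='x', l++,r--
l=5 r=14: 'c'=='c', l++,r--
l=6 r=13: 'c'=='c', l++,r--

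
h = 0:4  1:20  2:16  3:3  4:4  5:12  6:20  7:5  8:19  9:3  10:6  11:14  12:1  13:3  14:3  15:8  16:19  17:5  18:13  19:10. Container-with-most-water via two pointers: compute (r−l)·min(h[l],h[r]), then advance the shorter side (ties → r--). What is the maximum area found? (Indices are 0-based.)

l=0 r=19: min(4,10)*19=76 best=76 *, l++
l=1 r=19: min(20,10)*18=180 best=180 *, r--
l=1 r=18: min(20,13)*17=221 best=221 *, r--
l=1 r=17: min(20,5)*16=80 best=221, r--
l=1 r=16: min(20,19)*15=285 best=285 *, r--
l=1 r=15: min(20,8)*14=112 best=285, r--
l=1 r=14: min(20,3)*13=39 best=285, r--
l=1 r=13: min(20,3)*12=36 best=285, r--
l=1 r=12: min(20,1)*11=11 best=285, r--
l=1 r=11: min(20,14)*10=140 best=285, r--
l=1 r=10: min(20,6)*9=54 best=285, r--
l=1 r=9: min(20,3)*8=24 best=285, r--
l=1 r=8: min(20,19)*7=133 best=285, r--
l=1 r=7: min(20,5)*6=30 best=285, r--
l=1 r=6: min(20,20)*5=100 best=285, r--
l=1 r=5: min(20,12)*4=48 best=285, r--
l=1 r=4: min(20,4)*3=12 best=285, r--
l=1 r=3: min(20,3)*2=6 best=285, r--
l=1 r=2: min(20,16)*1=16 best=285, r--

max area = 285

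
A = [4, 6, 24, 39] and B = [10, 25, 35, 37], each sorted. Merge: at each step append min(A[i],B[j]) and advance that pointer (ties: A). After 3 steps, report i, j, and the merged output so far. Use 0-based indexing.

i=2, j=1, merged so far=[4, 6, 10]

[i=0,j=0] A[i]=4<=B[j]=10 take 4 → i++
[i=1,j=0] A[i]=6<=B[j]=10 take 6 → i++
[i=2,j=0] A[i]=24>B[j]=10 take 10 → j++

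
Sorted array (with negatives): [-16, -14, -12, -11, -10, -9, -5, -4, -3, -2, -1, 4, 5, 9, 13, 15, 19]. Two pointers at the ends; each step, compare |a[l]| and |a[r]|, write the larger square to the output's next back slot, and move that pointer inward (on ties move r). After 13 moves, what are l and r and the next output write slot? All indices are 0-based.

l=7, r=10, next write slot=3

[0,16] |-16|<=|19| out[16]=361 → r--
[0,15] |-16|>|15| out[15]=256 → l++
[1,15] |-14|<=|15| out[14]=225 → r--
[1,14] |-14|>|13| out[13]=196 → l++
[2,14] |-12|<=|13| out[12]=169 → r--
[2,13] |-12|>|9| out[11]=144 → l++
[3,13] |-11|>|9| out[10]=121 → l++
[4,13] |-10|>|9| out[9]=100 → l++
[5,13] |-9|<=|9| out[8]=81 → r--
[5,12] |-9|>|5| out[7]=81 → l++
[6,12] |-5|<=|5| out[6]=25 → r--
[6,11] |-5|>|4| out[5]=25 → l++
[7,11] |-4|<=|4| out[4]=16 → r--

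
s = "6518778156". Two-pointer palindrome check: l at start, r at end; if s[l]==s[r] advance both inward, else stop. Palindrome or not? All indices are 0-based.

[0,9] '6'=='6' → l++,r--
[1,8] '5'=='5' → l++,r--
[2,7] '1'=='1' → l++,r--
[3,6] '8'=='8' → l++,r--
[4,5] '7'=='7' → l++,r--

palindrome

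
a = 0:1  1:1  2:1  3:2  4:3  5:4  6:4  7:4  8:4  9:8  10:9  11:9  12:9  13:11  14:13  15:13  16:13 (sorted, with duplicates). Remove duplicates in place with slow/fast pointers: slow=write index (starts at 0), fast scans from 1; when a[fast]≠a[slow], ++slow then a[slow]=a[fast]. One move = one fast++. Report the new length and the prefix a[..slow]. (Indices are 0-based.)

length 8; prefix = [1, 2, 3, 4, 8, 9, 11, 13]

(s=0,f=1) a[fast]=1=a[slow] dup → fast++
(s=0,f=2) a[fast]=1=a[slow] dup → fast++
(s=0,f=3) a[fast]=2≠a[slow]=1 write a[1]=2 → slow++,fast++
(s=1,f=4) a[fast]=3≠a[slow]=2 write a[2]=3 → slow++,fast++
(s=2,f=5) a[fast]=4≠a[slow]=3 write a[3]=4 → slow++,fast++
(s=3,f=6) a[fast]=4=a[slow] dup → fast++
(s=3,f=7) a[fast]=4=a[slow] dup → fast++
(s=3,f=8) a[fast]=4=a[slow] dup → fast++
(s=3,f=9) a[fast]=8≠a[slow]=4 write a[4]=8 → slow++,fast++
(s=4,f=10) a[fast]=9≠a[slow]=8 write a[5]=9 → slow++,fast++
(s=5,f=11) a[fast]=9=a[slow] dup → fast++
(s=5,f=12) a[fast]=9=a[slow] dup → fast++
(s=5,f=13) a[fast]=11≠a[slow]=9 write a[6]=11 → slow++,fast++
(s=6,f=14) a[fast]=13≠a[slow]=11 write a[7]=13 → slow++,fast++
(s=7,f=15) a[fast]=13=a[slow] dup → fast++
(s=7,f=16) a[fast]=13=a[slow] dup → fast++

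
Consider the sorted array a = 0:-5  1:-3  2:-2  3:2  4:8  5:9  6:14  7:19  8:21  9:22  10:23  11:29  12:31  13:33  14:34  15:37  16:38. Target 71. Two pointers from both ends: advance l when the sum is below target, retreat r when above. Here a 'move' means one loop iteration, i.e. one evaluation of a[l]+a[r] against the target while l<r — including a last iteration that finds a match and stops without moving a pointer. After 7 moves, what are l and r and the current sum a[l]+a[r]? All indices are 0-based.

l=7, r=16, sum=57

l=0 r=16: -5+38=33 <71, l++
l=1 r=16: -3+38=35 <71, l++
l=2 r=16: -2+38=36 <71, l++
l=3 r=16: 2+38=40 <71, l++
l=4 r=16: 8+38=46 <71, l++
l=5 r=16: 9+38=47 <71, l++
l=6 r=16: 14+38=52 <71, l++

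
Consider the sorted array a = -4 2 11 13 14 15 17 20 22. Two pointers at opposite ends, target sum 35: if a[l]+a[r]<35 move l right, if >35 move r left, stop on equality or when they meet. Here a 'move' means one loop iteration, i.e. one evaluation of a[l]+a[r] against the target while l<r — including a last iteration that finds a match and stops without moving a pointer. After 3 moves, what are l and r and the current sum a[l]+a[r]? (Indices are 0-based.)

[0,8] -4+22=18 <35 → l++
[1,8] 2+22=24 <35 → l++
[2,8] 11+22=33 <35 → l++

l=3, r=8, sum=35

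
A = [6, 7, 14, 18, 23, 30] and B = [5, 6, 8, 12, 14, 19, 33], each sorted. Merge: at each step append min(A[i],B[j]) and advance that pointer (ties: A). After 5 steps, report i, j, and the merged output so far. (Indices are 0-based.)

i=2, j=3, merged so far=[5, 6, 6, 7, 8]

i=0 j=0: A[i]=6>B[j]=5 take 5, j++
i=0 j=1: A[i]=6<=B[j]=6 take 6, i++
i=1 j=1: A[i]=7>B[j]=6 take 6, j++
i=1 j=2: A[i]=7<=B[j]=8 take 7, i++
i=2 j=2: A[i]=14>B[j]=8 take 8, j++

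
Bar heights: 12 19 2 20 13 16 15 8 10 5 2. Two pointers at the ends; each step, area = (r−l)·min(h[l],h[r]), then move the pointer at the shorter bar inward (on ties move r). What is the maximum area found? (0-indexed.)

max area = 80

[0,10] min(12,2)*10=20 best=20 * → r--
[0,9] min(12,5)*9=45 best=45 * → r--
[0,8] min(12,10)*8=80 best=80 * → r--
[0,7] min(12,8)*7=56 best=80 → r--
[0,6] min(12,15)*6=72 best=80 → l++
[1,6] min(19,15)*5=75 best=80 → r--
[1,5] min(19,16)*4=64 best=80 → r--
[1,4] min(19,13)*3=39 best=80 → r--
[1,3] min(19,20)*2=38 best=80 → l++
[2,3] min(2,20)*1=2 best=80 → l++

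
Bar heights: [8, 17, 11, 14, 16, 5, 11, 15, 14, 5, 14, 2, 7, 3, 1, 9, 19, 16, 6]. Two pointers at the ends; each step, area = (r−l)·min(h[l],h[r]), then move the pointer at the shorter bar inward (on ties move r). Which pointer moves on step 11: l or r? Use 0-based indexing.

l

l=0 r=18: min(8,6)*18=108 best=108 *, r--
l=0 r=17: min(8,16)*17=136 best=136 *, l++
l=1 r=17: min(17,16)*16=256 best=256 *, r--
l=1 r=16: min(17,19)*15=255 best=256, l++
l=2 r=16: min(11,19)*14=154 best=256, l++
l=3 r=16: min(14,19)*13=182 best=256, l++
l=4 r=16: min(16,19)*12=192 best=256, l++
l=5 r=16: min(5,19)*11=55 best=256, l++
l=6 r=16: min(11,19)*10=110 best=256, l++
l=7 r=16: min(15,19)*9=135 best=256, l++
l=8 r=16: min(14,19)*8=112 best=256, l++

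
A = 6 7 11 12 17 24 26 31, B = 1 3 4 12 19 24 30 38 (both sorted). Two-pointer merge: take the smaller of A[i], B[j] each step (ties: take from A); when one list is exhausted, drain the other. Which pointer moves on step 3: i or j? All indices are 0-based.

i=0 j=0: A[i]=6>B[j]=1 take 1, j++
i=0 j=1: A[i]=6>B[j]=3 take 3, j++
i=0 j=2: A[i]=6>B[j]=4 take 4, j++

j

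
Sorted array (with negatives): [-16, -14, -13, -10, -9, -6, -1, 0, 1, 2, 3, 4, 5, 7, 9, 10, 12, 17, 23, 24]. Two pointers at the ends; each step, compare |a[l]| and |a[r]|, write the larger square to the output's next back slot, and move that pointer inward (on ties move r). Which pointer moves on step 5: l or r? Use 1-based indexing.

l

l=1 r=20: |-16|<=|24| out[20]=576, r--
l=1 r=19: |-16|<=|23| out[19]=529, r--
l=1 r=18: |-16|<=|17| out[18]=289, r--
l=1 r=17: |-16|>|12| out[17]=256, l++
l=2 r=17: |-14|>|12| out[16]=196, l++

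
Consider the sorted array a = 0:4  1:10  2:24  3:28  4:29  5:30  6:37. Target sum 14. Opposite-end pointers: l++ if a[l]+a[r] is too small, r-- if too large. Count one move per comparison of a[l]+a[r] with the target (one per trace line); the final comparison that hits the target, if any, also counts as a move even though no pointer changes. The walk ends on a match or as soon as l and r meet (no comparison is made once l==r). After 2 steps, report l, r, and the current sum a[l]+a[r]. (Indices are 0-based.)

l=0, r=4, sum=33

[0,6] 4+37=41 >14 → r--
[0,5] 4+30=34 >14 → r--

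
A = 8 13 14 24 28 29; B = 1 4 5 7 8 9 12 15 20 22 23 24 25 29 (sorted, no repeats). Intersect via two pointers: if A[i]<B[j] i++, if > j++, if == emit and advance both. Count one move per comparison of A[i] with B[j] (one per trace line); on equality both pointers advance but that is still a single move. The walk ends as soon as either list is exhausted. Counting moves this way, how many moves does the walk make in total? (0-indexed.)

[i=0,j=0] 8>1 → j++
[i=0,j=1] 8>4 → j++
[i=0,j=2] 8>5 → j++
[i=0,j=3] 8>7 → j++
[i=0,j=4] 8==8 emit → i++,j++
[i=1,j=5] 13>9 → j++
[i=1,j=6] 13>12 → j++
[i=1,j=7] 13<15 → i++
[i=2,j=7] 14<15 → i++
[i=3,j=7] 24>15 → j++
[i=3,j=8] 24>20 → j++
[i=3,j=9] 24>22 → j++
[i=3,j=10] 24>23 → j++
[i=3,j=11] 24==24 emit → i++,j++
[i=4,j=12] 28>25 → j++
[i=4,j=13] 28<29 → i++
[i=5,j=13] 29==29 emit → i++,j++

17 moves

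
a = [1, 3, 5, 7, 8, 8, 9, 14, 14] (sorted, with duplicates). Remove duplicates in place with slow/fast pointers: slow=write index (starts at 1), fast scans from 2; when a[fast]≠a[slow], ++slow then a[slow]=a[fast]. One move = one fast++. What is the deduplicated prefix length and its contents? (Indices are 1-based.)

(s=1,f=2) a[fast]=3≠a[slow]=1 write a[2]=3 → slow++,fast++
(s=2,f=3) a[fast]=5≠a[slow]=3 write a[3]=5 → slow++,fast++
(s=3,f=4) a[fast]=7≠a[slow]=5 write a[4]=7 → slow++,fast++
(s=4,f=5) a[fast]=8≠a[slow]=7 write a[5]=8 → slow++,fast++
(s=5,f=6) a[fast]=8=a[slow] dup → fast++
(s=5,f=7) a[fast]=9≠a[slow]=8 write a[6]=9 → slow++,fast++
(s=6,f=8) a[fast]=14≠a[slow]=9 write a[7]=14 → slow++,fast++
(s=7,f=9) a[fast]=14=a[slow] dup → fast++

length 7; prefix = [1, 3, 5, 7, 8, 9, 14]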